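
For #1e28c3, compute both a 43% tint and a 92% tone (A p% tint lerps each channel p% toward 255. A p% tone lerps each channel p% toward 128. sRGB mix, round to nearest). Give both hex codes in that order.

#1e28c3 is rgb(30, 40, 195).
43% tint:
  R: 30 + 0.43×(255−30) = 30 + 96.75 = 126.75 → 127
  G: 40 + 0.43×(255−40) = 40 + 92.45 = 132.45 → 132
  B: 195 + 0.43×(255−195) = 195 + 25.8 = 220.8 → 221
  → #7f84dd
92% tone:
  R: 30 + 0.92×(128−30) = 30 + 90.16 = 120.16 → 120
  G: 40 + 80.96 = 120.96 → 121
  B: 195 + 0.92×(128−195) = 195 − 61.64 = 133.36 → 133
  → #787985

#7f84dd, #787985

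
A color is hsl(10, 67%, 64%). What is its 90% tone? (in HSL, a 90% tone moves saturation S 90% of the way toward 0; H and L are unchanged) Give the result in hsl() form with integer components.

hsl(10, 7%, 64%)

S moves 90% from 67 toward 0: 67 − 60.3 = 6.7 → 7.
H and L are unchanged.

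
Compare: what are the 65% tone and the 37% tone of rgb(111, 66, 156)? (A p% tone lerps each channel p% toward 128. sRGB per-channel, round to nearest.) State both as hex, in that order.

65% tone:
  R: 111 + 11.05 = 122.05 → 122
  G: 66 + 0.65×(128−66) = 66 + 40.3 = 106.3 → 106
  B: 156 − 18.2 = 137.8 → 138
  → #7A6A8A
37% tone:
  R: 111 + 0.37×(128−111) = 111 + 6.29 = 117.29 → 117
  G: 66 + 22.94 = 88.94 → 89
  B: 156 + 0.37×(128−156) = 156 − 10.36 = 145.64 → 146
  → #755992

#7A6A8A, #755992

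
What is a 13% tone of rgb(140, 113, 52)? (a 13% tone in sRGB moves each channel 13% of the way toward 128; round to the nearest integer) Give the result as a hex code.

Per channel, c → c + 0.13(128 − c):
  R: 140 + 0.13×(128−140) = 140 − 1.56 = 138.44 → 138
  G: 113 + 0.13×(128−113) = 113 + 1.95 = 114.95 → 115
  B: 52 + 9.88 = 61.88 → 62
rgb(138, 115, 62) = #8a733e.

#8a733e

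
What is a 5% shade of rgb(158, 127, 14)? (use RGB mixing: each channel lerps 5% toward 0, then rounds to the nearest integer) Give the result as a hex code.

#96790D

Lerp each channel 5% toward 0:
  R: 158 − 7.9 = 150.1 → 150
  G: 127 + 0.05×(0−127) = 127 − 6.35 = 120.65 → 121
  B: 14 − 0.7 = 13.3 → 13
rgb(150, 121, 13) = #96790D.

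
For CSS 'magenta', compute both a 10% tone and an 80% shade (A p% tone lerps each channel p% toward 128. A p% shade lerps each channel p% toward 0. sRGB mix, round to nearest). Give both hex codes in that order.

CSS magenta is rgb(255, 0, 255).
10% tone:
  R: 255 + 0.1×(128−255) = 255 − 12.7 = 242.3 → 242
  G: 0 + 0.1×(128−0) = 0 + 12.8 = 12.8 → 13
  B: 255 + 0.1×(128−255) = 255 − 12.7 = 242.3 → 242
  → #F20DF2
80% shade:
  R: 255 + 0.8×(0−255) = 255 − 204 = 51 → 51
  G: 0 + 0.8×(0−0) = 0 + 0 = 0 → 0
  B: 255 + 0.8×(0−255) = 255 − 204 = 51 → 51
  → #330033

#F20DF2, #330033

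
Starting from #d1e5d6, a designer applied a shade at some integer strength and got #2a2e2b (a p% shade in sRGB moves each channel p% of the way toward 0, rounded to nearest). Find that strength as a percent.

80%

#d1e5d6 is rgb(209, 229, 214); #2a2e2b is rgb(42, 46, 43).
On the G channel (widest range): 46 ≈ 229 + (p/100)(0 − 229), so p ≈ 100×(46 − 229)/(0 − 229) = -18300/-229 = 79.91.
p = 80 reproduces all three channels after rounding.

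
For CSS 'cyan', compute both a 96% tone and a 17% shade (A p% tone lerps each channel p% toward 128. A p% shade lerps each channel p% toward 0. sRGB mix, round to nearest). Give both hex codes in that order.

#7B8585, #00D4D4

CSS cyan is rgb(0, 255, 255).
96% tone:
  R: 0 + 0.96×(128−0) = 0 + 122.88 = 122.88 → 123
  G: 255 + 0.96×(128−255) = 255 − 121.92 = 133.08 → 133
  B: 255 + 0.96×(128−255) = 255 − 121.92 = 133.08 → 133
  → #7B8585
17% shade:
  R: 0 + 0.17×(0−0) = 0 + 0 = 0 → 0
  G: 255 + 0.17×(0−255) = 255 − 43.35 = 211.65 → 212
  B: 255 + 0.17×(0−255) = 255 − 43.35 = 211.65 → 212
  → #00D4D4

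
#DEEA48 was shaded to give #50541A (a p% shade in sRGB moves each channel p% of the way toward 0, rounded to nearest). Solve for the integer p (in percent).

64%

#DEEA48 is rgb(222, 234, 72); #50541A is rgb(80, 84, 26).
On the G channel (widest range): 84 ≈ 234 + (p/100)(0 − 234), so p ≈ 100×(84 − 234)/(0 − 234) = -15000/-234 = 64.10.
p = 64 reproduces all three channels after rounding.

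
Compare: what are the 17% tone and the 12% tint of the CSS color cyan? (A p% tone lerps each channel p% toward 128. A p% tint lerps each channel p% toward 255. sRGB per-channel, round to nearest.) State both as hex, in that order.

#16e9e9, #1fffff

CSS cyan is rgb(0, 255, 255).
17% tone:
  R: 0 + 21.76 = 21.76 → 22
  G: 255 − 21.59 = 233.41 → 233
  B: 255 − 21.59 = 233.41 → 233
  → #16e9e9
12% tint:
  R: 0 + 30.6 = 30.6 → 31
  G: 255 + 0 = 255 → 255
  B: 255 + 0.12×(255−255) = 255 + 0 = 255 → 255
  → #1fffff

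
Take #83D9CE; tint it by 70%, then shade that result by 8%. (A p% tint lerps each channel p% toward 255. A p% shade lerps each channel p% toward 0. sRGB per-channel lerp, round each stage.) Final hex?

#C9E0DD

#83D9CE is rgb(131, 217, 206).
A 70% tint moves each channel 70% toward 255:
  R: 131 + 86.8 = 217.8 → 218
  G: 217 + 26.6 = 243.6 → 244
  B: 206 + 0.7×(255−206) = 206 + 34.3 = 240.3 → 240
After the tint: rgb(218, 244, 240) = #DAF4F0.
Lerp each channel 8% toward 0:
  R: 218 + 0.08×(0−218) = 218 − 17.44 = 200.56 → 201
  G: 244 + 0.08×(0−244) = 244 − 19.52 = 224.48 → 224
  B: 240 − 19.2 = 220.8 → 221
rgb(201, 224, 221) = #C9E0DD.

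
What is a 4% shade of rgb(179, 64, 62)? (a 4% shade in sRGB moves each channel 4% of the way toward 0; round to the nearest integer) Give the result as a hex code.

Per channel, c → c + 0.04(0 − c):
  R: 179 + 0.04×(0−179) = 179 − 7.16 = 171.84 → 172
  G: 64 + 0.04×(0−64) = 64 − 2.56 = 61.44 → 61
  B: 62 − 2.48 = 59.52 → 60
rgb(172, 61, 60) = #ac3d3c.

#ac3d3c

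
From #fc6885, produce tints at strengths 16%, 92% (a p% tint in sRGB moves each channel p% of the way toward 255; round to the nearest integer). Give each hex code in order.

#fc6885 is rgb(252, 104, 133).
16%: (252→252, 104 + 24.16 = 128.16→128, 133 + 19.52 = 152.52→153) → #fc8099
92%: (252 + 2.76 = 254.76→255, 104 + 138.92 = 242.92→243, 133 + 112.24 = 245.24→245) → #fff3f5

#fc8099, #fff3f5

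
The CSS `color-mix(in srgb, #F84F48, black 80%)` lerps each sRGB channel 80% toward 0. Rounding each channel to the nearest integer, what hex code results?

#F84F48 is rgb(248, 79, 72).
An 80% shade moves each channel 80% toward 0:
  R: 248 + 0.8×(0−248) = 248 − 198.4 = 49.6 → 50
  G: 79 + 0.8×(0−79) = 79 − 63.2 = 15.8 → 16
  B: 72 + 0.8×(0−72) = 72 − 57.6 = 14.4 → 14
rgb(50, 16, 14) = #32100E.

#32100E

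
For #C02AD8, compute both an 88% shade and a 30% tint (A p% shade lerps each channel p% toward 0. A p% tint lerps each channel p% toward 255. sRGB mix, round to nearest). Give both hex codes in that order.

#C02AD8 is rgb(192, 42, 216).
88% shade:
  R: 192 + 0.88×(0−192) = 192 − 168.96 = 23.04 → 23
  G: 42 + 0.88×(0−42) = 42 − 36.96 = 5.04 → 5
  B: 216 − 190.08 = 25.92 → 26
  → #17051A
30% tint:
  R: 192 + 18.9 = 210.9 → 211
  G: 42 + 63.9 = 105.9 → 106
  B: 216 + 0.3×(255−216) = 216 + 11.7 = 227.7 → 228
  → #D36AE4

#17051A, #D36AE4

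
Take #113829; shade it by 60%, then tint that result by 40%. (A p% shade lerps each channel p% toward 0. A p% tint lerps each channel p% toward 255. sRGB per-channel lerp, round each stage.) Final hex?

#113829 is rgb(17, 56, 41).
Lerp each channel 60% toward 0:
  R: 17 + 0.6×(0−17) = 17 − 10.2 = 6.8 → 7
  G: 56 − 33.6 = 22.4 → 22
  B: 41 + 0.6×(0−41) = 41 − 24.6 = 16.4 → 16
After the shade: rgb(7, 22, 16) = #071610.
Per channel, c → c + 0.4(255 − c):
  R: 7 + 0.4×(255−7) = 7 + 99.2 = 106.2 → 106
  G: 22 + 0.4×(255−22) = 22 + 93.2 = 115.2 → 115
  B: 16 + 0.4×(255−16) = 16 + 95.6 = 111.6 → 112
rgb(106, 115, 112) = #6a7370.

#6a7370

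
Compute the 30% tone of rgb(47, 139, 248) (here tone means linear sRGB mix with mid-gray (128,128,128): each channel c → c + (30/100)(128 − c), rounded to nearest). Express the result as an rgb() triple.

rgb(71, 136, 212)

Per channel, c → c + 0.3(128 − c):
  R: 47 + 24.3 = 71.3 → 71
  G: 139 + 0.3×(128−139) = 139 − 3.3 = 135.7 → 136
  B: 248 + 0.3×(128−248) = 248 − 36 = 212 → 212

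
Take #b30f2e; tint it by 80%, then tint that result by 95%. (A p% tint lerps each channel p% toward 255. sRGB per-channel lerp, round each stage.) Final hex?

#b30f2e is rgb(179, 15, 46).
Lerp each channel 80% toward 255:
  R: 179 + 60.8 = 239.8 → 240
  G: 15 + 0.8×(255−15) = 15 + 192 = 207 → 207
  B: 46 + 0.8×(255−46) = 46 + 167.2 = 213.2 → 213
After the tint: rgb(240, 207, 213) = #f0cfd5.
Lerp each channel 95% toward 255:
  R: 240 + 0.95×(255−240) = 240 + 14.25 = 254.25 → 254
  G: 207 + 0.95×(255−207) = 207 + 45.6 = 252.6 → 253
  B: 213 + 0.95×(255−213) = 213 + 39.9 = 252.9 → 253
rgb(254, 253, 253) = #fefdfd.

#fefdfd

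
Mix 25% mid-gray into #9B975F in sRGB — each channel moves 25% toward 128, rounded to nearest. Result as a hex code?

#949167

#9B975F is rgb(155, 151, 95).
Per channel, c → c + 0.25(128 − c):
  R: 155 + 0.25×(128−155) = 155 − 6.75 = 148.25 → 148
  G: 151 + 0.25×(128−151) = 151 − 5.75 = 145.25 → 145
  B: 95 + 0.25×(128−95) = 95 + 8.25 = 103.25 → 103
rgb(148, 145, 103) = #949167.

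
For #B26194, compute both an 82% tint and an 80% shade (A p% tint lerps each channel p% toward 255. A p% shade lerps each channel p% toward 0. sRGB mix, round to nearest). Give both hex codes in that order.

#B26194 is rgb(178, 97, 148).
82% tint:
  R: 178 + 63.14 = 241.14 → 241
  G: 97 + 0.82×(255−97) = 97 + 129.56 = 226.56 → 227
  B: 148 + 0.82×(255−148) = 148 + 87.74 = 235.74 → 236
  → #F1E3EC
80% shade:
  R: 178 − 142.4 = 35.6 → 36
  G: 97 + 0.8×(0−97) = 97 − 77.6 = 19.4 → 19
  B: 148 − 118.4 = 29.6 → 30
  → #24131E

#F1E3EC, #24131E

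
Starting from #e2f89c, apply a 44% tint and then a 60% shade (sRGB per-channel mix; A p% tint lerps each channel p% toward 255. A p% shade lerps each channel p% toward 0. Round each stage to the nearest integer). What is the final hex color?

#606450

#e2f89c is rgb(226, 248, 156).
Lerp each channel 44% toward 255:
  R: 226 + 12.76 = 238.76 → 239
  G: 248 + 0.44×(255−248) = 248 + 3.08 = 251.08 → 251
  B: 156 + 0.44×(255−156) = 156 + 43.56 = 199.56 → 200
After the tint: rgb(239, 251, 200) = #effbc8.
A 60% shade moves each channel 60% toward 0:
  R: 239 + 0.6×(0−239) = 239 − 143.4 = 95.6 → 96
  G: 251 − 150.6 = 100.4 → 100
  B: 200 + 0.6×(0−200) = 200 − 120 = 80 → 80
rgb(96, 100, 80) = #606450.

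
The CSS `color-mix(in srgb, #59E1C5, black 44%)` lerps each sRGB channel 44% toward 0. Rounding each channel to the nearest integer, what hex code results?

#327E6E

#59E1C5 is rgb(89, 225, 197).
Lerp each channel 44% toward 0:
  R: 89 + 0.44×(0−89) = 89 − 39.16 = 49.84 → 50
  G: 225 + 0.44×(0−225) = 225 − 99 = 126 → 126
  B: 197 − 86.68 = 110.32 → 110
rgb(50, 126, 110) = #327E6E.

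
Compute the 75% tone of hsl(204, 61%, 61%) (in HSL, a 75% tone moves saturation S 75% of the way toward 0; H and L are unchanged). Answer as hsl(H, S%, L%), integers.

hsl(204, 15%, 61%)

S moves 75% from 61 toward 0: 61 − 45.75 = 15.25 → 15.
H and L are unchanged.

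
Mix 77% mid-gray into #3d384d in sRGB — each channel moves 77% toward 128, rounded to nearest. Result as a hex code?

#716f74

#3d384d is rgb(61, 56, 77).
A 77% tone moves each channel 77% toward 128:
  R: 61 + 51.59 = 112.59 → 113
  G: 56 + 0.77×(128−56) = 56 + 55.44 = 111.44 → 111
  B: 77 + 0.77×(128−77) = 77 + 39.27 = 116.27 → 116
rgb(113, 111, 116) = #716f74.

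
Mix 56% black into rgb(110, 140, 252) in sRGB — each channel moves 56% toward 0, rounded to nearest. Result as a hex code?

#303e6f

Lerp each channel 56% toward 0:
  R: 110 − 61.6 = 48.4 → 48
  G: 140 + 0.56×(0−140) = 140 − 78.4 = 61.6 → 62
  B: 252 − 141.12 = 110.88 → 111
rgb(48, 62, 111) = #303e6f.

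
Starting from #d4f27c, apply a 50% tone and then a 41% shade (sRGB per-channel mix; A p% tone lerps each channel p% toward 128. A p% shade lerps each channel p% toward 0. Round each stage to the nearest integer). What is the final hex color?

#646d4a

#d4f27c is rgb(212, 242, 124).
A 50% tone moves each channel 50% toward 128:
  R: 212 + 0.5×(128−212) = 212 − 42 = 170 → 170
  G: 242 + 0.5×(128−242) = 242 − 57 = 185 → 185
  B: 124 + 0.5×(128−124) = 124 + 2 = 126 → 126
After the tone: rgb(170, 185, 126) = #aab97e.
Lerp each channel 41% toward 0:
  R: 170 − 69.7 = 100.3 → 100
  G: 185 − 75.85 = 109.15 → 109
  B: 126 − 51.66 = 74.34 → 74
rgb(100, 109, 74) = #646d4a.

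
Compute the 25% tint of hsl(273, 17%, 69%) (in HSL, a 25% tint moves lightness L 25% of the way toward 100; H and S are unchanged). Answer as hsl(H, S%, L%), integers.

L moves 25% from 69 toward 100: 69 + 7.75 = 76.75 → 77.
H and S are unchanged.

hsl(273, 17%, 77%)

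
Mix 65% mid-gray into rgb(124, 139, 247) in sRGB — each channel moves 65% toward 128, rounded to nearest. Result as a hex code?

A 65% tone moves each channel 65% toward 128:
  R: 124 + 0.65×(128−124) = 124 + 2.6 = 126.6 → 127
  G: 139 + 0.65×(128−139) = 139 − 7.15 = 131.85 → 132
  B: 247 + 0.65×(128−247) = 247 − 77.35 = 169.65 → 170
rgb(127, 132, 170) = #7f84aa.

#7f84aa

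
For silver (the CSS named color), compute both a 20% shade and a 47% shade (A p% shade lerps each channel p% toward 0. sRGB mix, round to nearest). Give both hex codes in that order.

#9A9A9A, #666666

CSS silver is rgb(192, 192, 192).
20% shade:
  R: 192 − 38.4 = 153.6 → 154
  G: 192 − 38.4 = 153.6 → 154
  B: 192 − 38.4 = 153.6 → 154
  → #9A9A9A
47% shade:
  R: 192 − 90.24 = 101.76 → 102
  G: 192 − 90.24 = 101.76 → 102
  B: 192 + 0.47×(0−192) = 192 − 90.24 = 101.76 → 102
  → #666666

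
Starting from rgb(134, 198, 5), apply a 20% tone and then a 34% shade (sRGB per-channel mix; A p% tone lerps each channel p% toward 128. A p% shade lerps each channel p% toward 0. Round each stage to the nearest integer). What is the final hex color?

Lerp each channel 20% toward 128:
  R: 134 + 0.2×(128−134) = 134 − 1.2 = 132.8 → 133
  G: 198 + 0.2×(128−198) = 198 − 14 = 184 → 184
  B: 5 + 0.2×(128−5) = 5 + 24.6 = 29.6 → 30
After the tone: rgb(133, 184, 30) = #85b81e.
A 34% shade moves each channel 34% toward 0:
  R: 133 − 45.22 = 87.78 → 88
  G: 184 + 0.34×(0−184) = 184 − 62.56 = 121.44 → 121
  B: 30 − 10.2 = 19.8 → 20
rgb(88, 121, 20) = #587914.

#587914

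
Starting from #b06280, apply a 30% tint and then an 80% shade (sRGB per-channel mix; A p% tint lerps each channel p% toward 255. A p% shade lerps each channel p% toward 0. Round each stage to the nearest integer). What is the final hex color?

#b06280 is rgb(176, 98, 128).
Lerp each channel 30% toward 255:
  R: 176 + 0.3×(255−176) = 176 + 23.7 = 199.7 → 200
  G: 98 + 47.1 = 145.1 → 145
  B: 128 + 38.1 = 166.1 → 166
After the tint: rgb(200, 145, 166) = #c891a6.
Lerp each channel 80% toward 0:
  R: 200 + 0.8×(0−200) = 200 − 160 = 40 → 40
  G: 145 + 0.8×(0−145) = 145 − 116 = 29 → 29
  B: 166 − 132.8 = 33.2 → 33
rgb(40, 29, 33) = #281d21.

#281d21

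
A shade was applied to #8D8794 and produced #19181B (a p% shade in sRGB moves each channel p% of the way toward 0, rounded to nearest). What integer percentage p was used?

82%

#8D8794 is rgb(141, 135, 148); #19181B is rgb(25, 24, 27).
On the B channel (widest range): 27 ≈ 148 + (p/100)(0 − 148), so p ≈ 100×(27 − 148)/(0 − 148) = -12100/-148 = 81.76.
p = 82 reproduces all three channels after rounding.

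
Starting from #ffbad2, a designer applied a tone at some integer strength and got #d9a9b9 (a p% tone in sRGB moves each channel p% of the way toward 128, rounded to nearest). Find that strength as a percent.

#ffbad2 is rgb(255, 186, 210); #d9a9b9 is rgb(217, 169, 185).
On the R channel (widest range): 217 ≈ 255 + (p/100)(128 − 255), so p ≈ 100×(217 − 255)/(128 − 255) = -3800/-127 = 29.92.
p = 30 reproduces all three channels after rounding.

30%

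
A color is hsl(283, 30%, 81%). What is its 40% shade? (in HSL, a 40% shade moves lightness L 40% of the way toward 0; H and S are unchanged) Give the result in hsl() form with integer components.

hsl(283, 30%, 49%)

L moves 40% from 81 toward 0: 81 − 32.4 = 48.6 → 49.
H and S are unchanged.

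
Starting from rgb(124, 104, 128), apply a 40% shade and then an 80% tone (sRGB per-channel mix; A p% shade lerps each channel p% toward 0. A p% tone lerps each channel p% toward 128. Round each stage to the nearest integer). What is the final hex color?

A 40% shade moves each channel 40% toward 0:
  R: 124 − 49.6 = 74.4 → 74
  G: 104 + 0.4×(0−104) = 104 − 41.6 = 62.4 → 62
  B: 128 + 0.4×(0−128) = 128 − 51.2 = 76.8 → 77
After the shade: rgb(74, 62, 77) = #4A3E4D.
Per channel, c → c + 0.8(128 − c):
  R: 74 + 43.2 = 117.2 → 117
  G: 62 + 52.8 = 114.8 → 115
  B: 77 + 0.8×(128−77) = 77 + 40.8 = 117.8 → 118
rgb(117, 115, 118) = #757376.

#757376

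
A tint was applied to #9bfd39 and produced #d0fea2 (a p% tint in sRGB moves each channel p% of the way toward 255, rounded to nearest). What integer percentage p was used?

#9bfd39 is rgb(155, 253, 57); #d0fea2 is rgb(208, 254, 162).
On the B channel (widest range): 162 ≈ 57 + (p/100)(255 − 57), so p ≈ 100×(162 − 57)/(255 − 57) = 10500/198 = 53.03.
p = 53 reproduces all three channels after rounding.

53%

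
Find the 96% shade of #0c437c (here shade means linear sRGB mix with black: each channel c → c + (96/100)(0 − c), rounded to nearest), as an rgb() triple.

rgb(0, 3, 5)

#0c437c is rgb(12, 67, 124).
A 96% shade moves each channel 96% toward 0:
  R: 12 + 0.96×(0−12) = 12 − 11.52 = 0.48 → 0
  G: 67 + 0.96×(0−67) = 67 − 64.32 = 2.68 → 3
  B: 124 + 0.96×(0−124) = 124 − 119.04 = 4.96 → 5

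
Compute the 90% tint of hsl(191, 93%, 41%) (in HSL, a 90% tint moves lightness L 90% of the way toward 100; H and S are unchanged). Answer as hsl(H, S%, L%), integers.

hsl(191, 93%, 94%)

L moves 90% from 41 toward 100: 41 + 53.1 = 94.1 → 94.
H and S are unchanged.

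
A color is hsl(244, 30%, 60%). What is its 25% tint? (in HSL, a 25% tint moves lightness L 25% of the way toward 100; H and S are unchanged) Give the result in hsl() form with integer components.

hsl(244, 30%, 70%)

L moves 25% from 60 toward 100: 60 + 10 = 70 → 70.
H and S are unchanged.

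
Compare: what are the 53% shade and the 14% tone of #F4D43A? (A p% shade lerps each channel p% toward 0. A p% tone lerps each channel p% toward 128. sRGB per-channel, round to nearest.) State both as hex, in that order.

#73641B, #E4C844

#F4D43A is rgb(244, 212, 58).
53% shade:
  R: 244 − 129.32 = 114.68 → 115
  G: 212 + 0.53×(0−212) = 212 − 112.36 = 99.64 → 100
  B: 58 − 30.74 = 27.26 → 27
  → #73641B
14% tone:
  R: 244 + 0.14×(128−244) = 244 − 16.24 = 227.76 → 228
  G: 212 − 11.76 = 200.24 → 200
  B: 58 + 0.14×(128−58) = 58 + 9.8 = 67.8 → 68
  → #E4C844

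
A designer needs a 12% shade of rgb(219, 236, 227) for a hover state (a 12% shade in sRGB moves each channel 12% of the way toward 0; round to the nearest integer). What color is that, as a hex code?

Per channel, c → c + 0.12(0 − c):
  R: 219 − 26.28 = 192.72 → 193
  G: 236 − 28.32 = 207.68 → 208
  B: 227 − 27.24 = 199.76 → 200
rgb(193, 208, 200) = #C1D0C8.

#C1D0C8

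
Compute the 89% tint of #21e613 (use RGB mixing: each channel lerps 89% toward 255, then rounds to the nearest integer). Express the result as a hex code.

#e7fce5

#21e613 is rgb(33, 230, 19).
An 89% tint moves each channel 89% toward 255:
  R: 33 + 0.89×(255−33) = 33 + 197.58 = 230.58 → 231
  G: 230 + 0.89×(255−230) = 230 + 22.25 = 252.25 → 252
  B: 19 + 0.89×(255−19) = 19 + 210.04 = 229.04 → 229
rgb(231, 252, 229) = #e7fce5.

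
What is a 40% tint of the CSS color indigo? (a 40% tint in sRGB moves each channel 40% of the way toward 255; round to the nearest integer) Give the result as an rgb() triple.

rgb(147, 102, 180)

CSS indigo is rgb(75, 0, 130).
A 40% tint moves each channel 40% toward 255:
  R: 75 + 0.4×(255−75) = 75 + 72 = 147 → 147
  G: 0 + 0.4×(255−0) = 0 + 102 = 102 → 102
  B: 130 + 0.4×(255−130) = 130 + 50 = 180 → 180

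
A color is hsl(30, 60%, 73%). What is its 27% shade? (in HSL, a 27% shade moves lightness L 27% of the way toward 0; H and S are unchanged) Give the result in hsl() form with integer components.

L moves 27% from 73 toward 0: 73 − 19.71 = 53.29 → 53.
H and S are unchanged.

hsl(30, 60%, 53%)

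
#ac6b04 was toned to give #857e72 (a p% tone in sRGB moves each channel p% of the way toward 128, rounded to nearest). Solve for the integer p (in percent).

89%

#ac6b04 is rgb(172, 107, 4); #857e72 is rgb(133, 126, 114).
On the B channel (widest range): 114 ≈ 4 + (p/100)(128 − 4), so p ≈ 100×(114 − 4)/(128 − 4) = 11000/124 = 88.71.
p = 89 reproduces all three channels after rounding.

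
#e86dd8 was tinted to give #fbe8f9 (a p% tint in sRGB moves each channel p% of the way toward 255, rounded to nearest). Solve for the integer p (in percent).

84%

#e86dd8 is rgb(232, 109, 216); #fbe8f9 is rgb(251, 232, 249).
On the G channel (widest range): 232 ≈ 109 + (p/100)(255 − 109), so p ≈ 100×(232 − 109)/(255 − 109) = 12300/146 = 84.25.
p = 84 reproduces all three channels after rounding.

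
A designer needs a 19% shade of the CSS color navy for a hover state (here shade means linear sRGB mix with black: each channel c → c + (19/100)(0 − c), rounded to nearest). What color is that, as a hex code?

CSS navy is rgb(0, 0, 128).
Per channel, c → c + 0.19(0 − c):
  R: 0 + 0 = 0 → 0
  G: 0 + 0 = 0 → 0
  B: 128 + 0.19×(0−128) = 128 − 24.32 = 103.68 → 104
rgb(0, 0, 104) = #000068.

#000068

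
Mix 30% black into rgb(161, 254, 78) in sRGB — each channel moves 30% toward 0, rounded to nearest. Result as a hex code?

Per channel, c → c + 0.3(0 − c):
  R: 161 + 0.3×(0−161) = 161 − 48.3 = 112.7 → 113
  G: 254 + 0.3×(0−254) = 254 − 76.2 = 177.8 → 178
  B: 78 + 0.3×(0−78) = 78 − 23.4 = 54.6 → 55
rgb(113, 178, 55) = #71B237.

#71B237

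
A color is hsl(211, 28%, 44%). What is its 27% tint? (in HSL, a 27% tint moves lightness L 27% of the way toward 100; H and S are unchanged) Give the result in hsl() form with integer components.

hsl(211, 28%, 59%)

L moves 27% from 44 toward 100: 44 + 15.12 = 59.12 → 59.
H and S are unchanged.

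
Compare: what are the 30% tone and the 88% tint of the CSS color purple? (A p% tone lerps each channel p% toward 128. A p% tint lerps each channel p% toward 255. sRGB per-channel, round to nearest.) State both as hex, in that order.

#802680, #f0e0f0

CSS purple is rgb(128, 0, 128).
30% tone:
  R: 128 + 0 = 128 → 128
  G: 0 + 38.4 = 38.4 → 38
  B: 128 + 0 = 128 → 128
  → #802680
88% tint:
  R: 128 + 111.76 = 239.76 → 240
  G: 0 + 224.4 = 224.4 → 224
  B: 128 + 111.76 = 239.76 → 240
  → #f0e0f0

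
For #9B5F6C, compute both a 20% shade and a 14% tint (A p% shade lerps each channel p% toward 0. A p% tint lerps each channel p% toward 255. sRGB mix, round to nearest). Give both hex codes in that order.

#9B5F6C is rgb(155, 95, 108).
20% shade:
  R: 155 − 31 = 124 → 124
  G: 95 − 19 = 76 → 76
  B: 108 + 0.2×(0−108) = 108 − 21.6 = 86.4 → 86
  → #7C4C56
14% tint:
  R: 155 + 14 = 169 → 169
  G: 95 + 22.4 = 117.4 → 117
  B: 108 + 20.58 = 128.58 → 129
  → #A97581

#7C4C56, #A97581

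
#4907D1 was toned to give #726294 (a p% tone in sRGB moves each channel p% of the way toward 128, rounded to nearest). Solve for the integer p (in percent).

#4907D1 is rgb(73, 7, 209); #726294 is rgb(114, 98, 148).
On the G channel (widest range): 98 ≈ 7 + (p/100)(128 − 7), so p ≈ 100×(98 − 7)/(128 − 7) = 9100/121 = 75.21.
p = 75 reproduces all three channels after rounding.

75%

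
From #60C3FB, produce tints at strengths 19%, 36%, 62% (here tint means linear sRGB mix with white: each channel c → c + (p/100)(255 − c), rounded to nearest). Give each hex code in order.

#60C3FB is rgb(96, 195, 251).
19%: (96 + 30.21 = 126.21→126, 195 + 11.4 = 206.4→206, 251 + 0.76 = 251.76→252) → #7ECEFC
36%: (96 + 57.24 = 153.24→153, 195 + 21.6 = 216.6→217, 251 + 1.44 = 252.44→252) → #99D9FC
62%: (96 + 98.58 = 194.58→195, 195 + 37.2 = 232.2→232, 251 + 2.48 = 253.48→253) → #C3E8FD

#7ECEFC, #99D9FC, #C3E8FD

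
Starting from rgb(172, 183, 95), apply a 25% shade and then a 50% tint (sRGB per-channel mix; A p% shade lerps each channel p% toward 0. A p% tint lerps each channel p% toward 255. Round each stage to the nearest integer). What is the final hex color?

#C0C4A3

Per channel, c → c + 0.25(0 − c):
  R: 172 + 0.25×(0−172) = 172 − 43 = 129 → 129
  G: 183 + 0.25×(0−183) = 183 − 45.75 = 137.25 → 137
  B: 95 + 0.25×(0−95) = 95 − 23.75 = 71.25 → 71
After the shade: rgb(129, 137, 71) = #818947.
Lerp each channel 50% toward 255:
  R: 129 + 0.5×(255−129) = 129 + 63 = 192 → 192
  G: 137 + 0.5×(255−137) = 137 + 59 = 196 → 196
  B: 71 + 0.5×(255−71) = 71 + 92 = 163 → 163
rgb(192, 196, 163) = #C0C4A3.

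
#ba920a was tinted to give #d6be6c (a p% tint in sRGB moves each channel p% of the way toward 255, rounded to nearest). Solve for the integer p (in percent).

40%

#ba920a is rgb(186, 146, 10); #d6be6c is rgb(214, 190, 108).
On the B channel (widest range): 108 ≈ 10 + (p/100)(255 − 10), so p ≈ 100×(108 − 10)/(255 − 10) = 9800/245 = 40.00.
p = 40 reproduces all three channels after rounding.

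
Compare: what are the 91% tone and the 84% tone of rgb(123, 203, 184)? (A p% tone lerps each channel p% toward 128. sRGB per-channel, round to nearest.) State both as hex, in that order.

91% tone:
  R: 123 + 0.91×(128−123) = 123 + 4.55 = 127.55 → 128
  G: 203 − 68.25 = 134.75 → 135
  B: 184 + 0.91×(128−184) = 184 − 50.96 = 133.04 → 133
  → #808785
84% tone:
  R: 123 + 4.2 = 127.2 → 127
  G: 203 − 63 = 140 → 140
  B: 184 + 0.84×(128−184) = 184 − 47.04 = 136.96 → 137
  → #7F8C89

#808785, #7F8C89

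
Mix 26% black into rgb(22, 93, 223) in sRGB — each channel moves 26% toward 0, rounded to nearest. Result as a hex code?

#1045a5

A 26% shade moves each channel 26% toward 0:
  R: 22 + 0.26×(0−22) = 22 − 5.72 = 16.28 → 16
  G: 93 + 0.26×(0−93) = 93 − 24.18 = 68.82 → 69
  B: 223 − 57.98 = 165.02 → 165
rgb(16, 69, 165) = #1045a5.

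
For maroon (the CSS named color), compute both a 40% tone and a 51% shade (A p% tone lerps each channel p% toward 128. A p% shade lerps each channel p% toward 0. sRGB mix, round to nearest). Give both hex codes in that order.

#803333, #3F0000

CSS maroon is rgb(128, 0, 0).
40% tone:
  R: 128 + 0.4×(128−128) = 128 + 0 = 128 → 128
  G: 0 + 0.4×(128−0) = 0 + 51.2 = 51.2 → 51
  B: 0 + 51.2 = 51.2 → 51
  → #803333
51% shade:
  R: 128 + 0.51×(0−128) = 128 − 65.28 = 62.72 → 63
  G: 0 + 0 = 0 → 0
  B: 0 + 0.51×(0−0) = 0 + 0 = 0 → 0
  → #3F0000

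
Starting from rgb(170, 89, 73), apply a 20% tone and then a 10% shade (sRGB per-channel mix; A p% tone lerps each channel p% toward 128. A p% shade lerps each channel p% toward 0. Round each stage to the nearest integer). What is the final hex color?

#92574C

Lerp each channel 20% toward 128:
  R: 170 + 0.2×(128−170) = 170 − 8.4 = 161.6 → 162
  G: 89 + 0.2×(128−89) = 89 + 7.8 = 96.8 → 97
  B: 73 + 0.2×(128−73) = 73 + 11 = 84 → 84
After the tone: rgb(162, 97, 84) = #A26154.
A 10% shade moves each channel 10% toward 0:
  R: 162 − 16.2 = 145.8 → 146
  G: 97 − 9.7 = 87.3 → 87
  B: 84 − 8.4 = 75.6 → 76
rgb(146, 87, 76) = #92574C.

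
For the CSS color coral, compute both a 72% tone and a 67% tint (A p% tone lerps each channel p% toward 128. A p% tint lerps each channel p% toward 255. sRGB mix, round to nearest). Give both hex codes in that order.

#A48073, #FFD5C5

CSS coral is rgb(255, 127, 80).
72% tone:
  R: 255 − 91.44 = 163.56 → 164
  G: 127 + 0.72×(128−127) = 127 + 0.72 = 127.72 → 128
  B: 80 + 0.72×(128−80) = 80 + 34.56 = 114.56 → 115
  → #A48073
67% tint:
  R: 255 + 0.67×(255−255) = 255 + 0 = 255 → 255
  G: 127 + 0.67×(255−127) = 127 + 85.76 = 212.76 → 213
  B: 80 + 0.67×(255−80) = 80 + 117.25 = 197.25 → 197
  → #FFD5C5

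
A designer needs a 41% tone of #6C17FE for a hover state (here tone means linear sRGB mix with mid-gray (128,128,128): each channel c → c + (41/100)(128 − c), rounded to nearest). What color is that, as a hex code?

#6C17FE is rgb(108, 23, 254).
A 41% tone moves each channel 41% toward 128:
  R: 108 + 0.41×(128−108) = 108 + 8.2 = 116.2 → 116
  G: 23 + 0.41×(128−23) = 23 + 43.05 = 66.05 → 66
  B: 254 − 51.66 = 202.34 → 202
rgb(116, 66, 202) = #7442CA.

#7442CA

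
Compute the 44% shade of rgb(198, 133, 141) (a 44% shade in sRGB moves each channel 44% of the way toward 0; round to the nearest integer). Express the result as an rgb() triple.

A 44% shade moves each channel 44% toward 0:
  R: 198 + 0.44×(0−198) = 198 − 87.12 = 110.88 → 111
  G: 133 − 58.52 = 74.48 → 74
  B: 141 + 0.44×(0−141) = 141 − 62.04 = 78.96 → 79

rgb(111, 74, 79)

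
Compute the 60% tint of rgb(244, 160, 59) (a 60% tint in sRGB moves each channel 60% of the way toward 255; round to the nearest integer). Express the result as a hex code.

Lerp each channel 60% toward 255:
  R: 244 + 0.6×(255−244) = 244 + 6.6 = 250.6 → 251
  G: 160 + 57 = 217 → 217
  B: 59 + 0.6×(255−59) = 59 + 117.6 = 176.6 → 177
rgb(251, 217, 177) = #fbd9b1.

#fbd9b1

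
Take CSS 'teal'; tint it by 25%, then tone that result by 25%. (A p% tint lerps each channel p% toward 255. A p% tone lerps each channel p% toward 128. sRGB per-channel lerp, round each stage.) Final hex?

#509898

CSS teal is rgb(0, 128, 128).
A 25% tint moves each channel 25% toward 255:
  R: 0 + 0.25×(255−0) = 0 + 63.75 = 63.75 → 64
  G: 128 + 31.75 = 159.75 → 160
  B: 128 + 31.75 = 159.75 → 160
After the tint: rgb(64, 160, 160) = #40A0A0.
Lerp each channel 25% toward 128:
  R: 64 + 0.25×(128−64) = 64 + 16 = 80 → 80
  G: 160 − 8 = 152 → 152
  B: 160 − 8 = 152 → 152
rgb(80, 152, 152) = #509898.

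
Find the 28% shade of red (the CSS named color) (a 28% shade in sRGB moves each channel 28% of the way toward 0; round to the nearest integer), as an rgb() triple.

CSS red is rgb(255, 0, 0).
Per channel, c → c + 0.28(0 − c):
  R: 255 − 71.4 = 183.6 → 184
  G: 0 + 0.28×(0−0) = 0 + 0 = 0 → 0
  B: 0 + 0 = 0 → 0

rgb(184, 0, 0)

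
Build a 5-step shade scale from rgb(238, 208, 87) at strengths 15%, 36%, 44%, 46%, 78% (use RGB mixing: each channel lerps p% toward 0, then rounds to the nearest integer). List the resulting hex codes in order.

15%: (238 − 35.7 = 202.3→202, 208 − 31.2 = 176.8→177, 87 − 13.05 = 73.95→74) → #cab14a
36%: (238 − 85.68 = 152.32→152, 208 − 74.88 = 133.12→133, 87 − 31.32 = 55.68→56) → #988538
44%: (238 − 104.72 = 133.28→133, 208 − 91.52 = 116.48→116, 87 − 38.28 = 48.72→49) → #857431
46%: (238 − 109.48 = 128.52→129, 208 − 95.68 = 112.32→112, 87 − 40.02 = 46.98→47) → #81702f
78%: (238 − 185.64 = 52.36→52, 208 − 162.24 = 45.76→46, 87 − 67.86 = 19.14→19) → #342e13

#cab14a, #988538, #857431, #81702f, #342e13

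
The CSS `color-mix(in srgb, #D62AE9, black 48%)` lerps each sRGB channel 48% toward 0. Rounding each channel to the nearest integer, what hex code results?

#6F1679

#D62AE9 is rgb(214, 42, 233).
Lerp each channel 48% toward 0:
  R: 214 + 0.48×(0−214) = 214 − 102.72 = 111.28 → 111
  G: 42 + 0.48×(0−42) = 42 − 20.16 = 21.84 → 22
  B: 233 + 0.48×(0−233) = 233 − 111.84 = 121.16 → 121
rgb(111, 22, 121) = #6F1679.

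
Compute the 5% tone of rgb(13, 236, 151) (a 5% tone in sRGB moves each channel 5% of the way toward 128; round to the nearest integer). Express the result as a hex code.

Per channel, c → c + 0.05(128 − c):
  R: 13 + 0.05×(128−13) = 13 + 5.75 = 18.75 → 19
  G: 236 + 0.05×(128−236) = 236 − 5.4 = 230.6 → 231
  B: 151 + 0.05×(128−151) = 151 − 1.15 = 149.85 → 150
rgb(19, 231, 150) = #13e796.

#13e796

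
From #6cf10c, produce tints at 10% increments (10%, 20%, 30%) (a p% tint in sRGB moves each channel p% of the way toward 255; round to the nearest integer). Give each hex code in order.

#7bf224, #89f43d, #98f555

#6cf10c is rgb(108, 241, 12).
10%: (108 + 14.7 = 122.7→123, 241 + 1.4 = 242.4→242, 12 + 24.3 = 36.3→36) → #7bf224
20%: (108 + 29.4 = 137.4→137, 241 + 2.8 = 243.8→244, 12 + 48.6 = 60.6→61) → #89f43d
30%: (108 + 44.1 = 152.1→152, 241 + 4.2 = 245.2→245, 12 + 72.9 = 84.9→85) → #98f555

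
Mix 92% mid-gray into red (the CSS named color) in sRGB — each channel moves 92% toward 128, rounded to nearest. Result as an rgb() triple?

rgb(138, 118, 118)

CSS red is rgb(255, 0, 0).
Per channel, c → c + 0.92(128 − c):
  R: 255 − 116.84 = 138.16 → 138
  G: 0 + 0.92×(128−0) = 0 + 117.76 = 117.76 → 118
  B: 0 + 117.76 = 117.76 → 118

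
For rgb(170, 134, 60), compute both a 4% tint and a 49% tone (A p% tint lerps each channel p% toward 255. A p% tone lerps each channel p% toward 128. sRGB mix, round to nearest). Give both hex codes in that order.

#AD8B44, #95835D

4% tint:
  R: 170 + 3.4 = 173.4 → 173
  G: 134 + 0.04×(255−134) = 134 + 4.84 = 138.84 → 139
  B: 60 + 0.04×(255−60) = 60 + 7.8 = 67.8 → 68
  → #AD8B44
49% tone:
  R: 170 − 20.58 = 149.42 → 149
  G: 134 − 2.94 = 131.06 → 131
  B: 60 + 0.49×(128−60) = 60 + 33.32 = 93.32 → 93
  → #95835D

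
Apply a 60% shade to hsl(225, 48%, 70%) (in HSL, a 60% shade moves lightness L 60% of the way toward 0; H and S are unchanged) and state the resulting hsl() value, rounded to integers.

L moves 60% from 70 toward 0: 70 − 42 = 28 → 28.
H and S are unchanged.

hsl(225, 48%, 28%)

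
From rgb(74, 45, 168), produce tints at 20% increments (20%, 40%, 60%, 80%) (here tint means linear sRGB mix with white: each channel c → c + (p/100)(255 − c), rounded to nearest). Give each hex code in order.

#6e57b9, #9281cb, #b7abdc, #dbd5ee

20%: (74 + 36.2 = 110.2→110, 45 + 42 = 87→87, 168 + 17.4 = 185.4→185) → #6e57b9
40%: (74 + 72.4 = 146.4→146, 45 + 84 = 129→129, 168 + 34.8 = 202.8→203) → #9281cb
60%: (74 + 108.6 = 182.6→183, 45 + 126 = 171→171, 168 + 52.2 = 220.2→220) → #b7abdc
80%: (74 + 144.8 = 218.8→219, 45 + 168 = 213→213, 168 + 69.6 = 237.6→238) → #dbd5ee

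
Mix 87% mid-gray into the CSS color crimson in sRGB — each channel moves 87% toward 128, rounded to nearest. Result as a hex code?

CSS crimson is rgb(220, 20, 60).
Lerp each channel 87% toward 128:
  R: 220 − 80.04 = 139.96 → 140
  G: 20 + 93.96 = 113.96 → 114
  B: 60 + 59.16 = 119.16 → 119
rgb(140, 114, 119) = #8c7277.

#8c7277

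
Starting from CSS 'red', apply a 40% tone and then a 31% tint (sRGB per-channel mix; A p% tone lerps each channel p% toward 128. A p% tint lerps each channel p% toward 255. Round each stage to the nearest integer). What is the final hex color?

#DC7272

CSS red is rgb(255, 0, 0).
Per channel, c → c + 0.4(128 − c):
  R: 255 − 50.8 = 204.2 → 204
  G: 0 + 0.4×(128−0) = 0 + 51.2 = 51.2 → 51
  B: 0 + 51.2 = 51.2 → 51
After the tone: rgb(204, 51, 51) = #CC3333.
Lerp each channel 31% toward 255:
  R: 204 + 15.81 = 219.81 → 220
  G: 51 + 0.31×(255−51) = 51 + 63.24 = 114.24 → 114
  B: 51 + 0.31×(255−51) = 51 + 63.24 = 114.24 → 114
rgb(220, 114, 114) = #DC7272.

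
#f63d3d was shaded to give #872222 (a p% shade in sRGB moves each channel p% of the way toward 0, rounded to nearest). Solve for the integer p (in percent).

#f63d3d is rgb(246, 61, 61); #872222 is rgb(135, 34, 34).
On the R channel (widest range): 135 ≈ 246 + (p/100)(0 − 246), so p ≈ 100×(135 − 246)/(0 − 246) = -11100/-246 = 45.12.
p = 45 reproduces all three channels after rounding.

45%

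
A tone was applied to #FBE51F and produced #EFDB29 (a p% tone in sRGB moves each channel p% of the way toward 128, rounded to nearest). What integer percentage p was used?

#FBE51F is rgb(251, 229, 31); #EFDB29 is rgb(239, 219, 41).
On the R channel (widest range): 239 ≈ 251 + (p/100)(128 − 251), so p ≈ 100×(239 − 251)/(128 − 251) = -1200/-123 = 9.76.
p = 10 reproduces all three channels after rounding.

10%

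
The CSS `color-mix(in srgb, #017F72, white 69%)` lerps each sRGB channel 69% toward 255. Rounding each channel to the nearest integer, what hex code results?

#017F72 is rgb(1, 127, 114).
Lerp each channel 69% toward 255:
  R: 1 + 0.69×(255−1) = 1 + 175.26 = 176.26 → 176
  G: 127 + 0.69×(255−127) = 127 + 88.32 = 215.32 → 215
  B: 114 + 0.69×(255−114) = 114 + 97.29 = 211.29 → 211
rgb(176, 215, 211) = #B0D7D3.

#B0D7D3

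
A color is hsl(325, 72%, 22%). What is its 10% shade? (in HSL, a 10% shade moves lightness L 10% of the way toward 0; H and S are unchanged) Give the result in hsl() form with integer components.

L moves 10% from 22 toward 0: 22 − 2.2 = 19.8 → 20.
H and S are unchanged.

hsl(325, 72%, 20%)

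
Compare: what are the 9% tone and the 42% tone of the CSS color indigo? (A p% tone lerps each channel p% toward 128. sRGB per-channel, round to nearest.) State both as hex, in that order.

CSS indigo is rgb(75, 0, 130).
9% tone:
  R: 75 + 0.09×(128−75) = 75 + 4.77 = 79.77 → 80
  G: 0 + 0.09×(128−0) = 0 + 11.52 = 11.52 → 12
  B: 130 + 0.09×(128−130) = 130 − 0.18 = 129.82 → 130
  → #500c82
42% tone:
  R: 75 + 0.42×(128−75) = 75 + 22.26 = 97.26 → 97
  G: 0 + 53.76 = 53.76 → 54
  B: 130 − 0.84 = 129.16 → 129
  → #613681

#500c82, #613681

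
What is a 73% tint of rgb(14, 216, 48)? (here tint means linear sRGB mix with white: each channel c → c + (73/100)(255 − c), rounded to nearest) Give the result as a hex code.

#BEF4C7

Per channel, c → c + 0.73(255 − c):
  R: 14 + 175.93 = 189.93 → 190
  G: 216 + 28.47 = 244.47 → 244
  B: 48 + 0.73×(255−48) = 48 + 151.11 = 199.11 → 199
rgb(190, 244, 199) = #BEF4C7.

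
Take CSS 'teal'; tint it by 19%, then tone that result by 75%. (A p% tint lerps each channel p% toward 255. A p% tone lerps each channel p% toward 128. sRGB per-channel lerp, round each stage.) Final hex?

CSS teal is rgb(0, 128, 128).
Lerp each channel 19% toward 255:
  R: 0 + 0.19×(255−0) = 0 + 48.45 = 48.45 → 48
  G: 128 + 24.13 = 152.13 → 152
  B: 128 + 24.13 = 152.13 → 152
After the tint: rgb(48, 152, 152) = #309898.
A 75% tone moves each channel 75% toward 128:
  R: 48 + 0.75×(128−48) = 48 + 60 = 108 → 108
  G: 152 − 18 = 134 → 134
  B: 152 − 18 = 134 → 134
rgb(108, 134, 134) = #6c8686.

#6c8686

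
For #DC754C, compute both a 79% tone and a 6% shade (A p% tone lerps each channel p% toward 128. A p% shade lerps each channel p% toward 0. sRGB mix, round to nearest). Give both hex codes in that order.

#937E75, #CF6E47

#DC754C is rgb(220, 117, 76).
79% tone:
  R: 220 − 72.68 = 147.32 → 147
  G: 117 + 0.79×(128−117) = 117 + 8.69 = 125.69 → 126
  B: 76 + 0.79×(128−76) = 76 + 41.08 = 117.08 → 117
  → #937E75
6% shade:
  R: 220 + 0.06×(0−220) = 220 − 13.2 = 206.8 → 207
  G: 117 − 7.02 = 109.98 → 110
  B: 76 − 4.56 = 71.44 → 71
  → #CF6E47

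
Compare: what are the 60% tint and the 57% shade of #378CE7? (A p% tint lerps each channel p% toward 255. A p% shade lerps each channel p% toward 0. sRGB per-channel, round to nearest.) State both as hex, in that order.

#AFD1F5, #183C63

#378CE7 is rgb(55, 140, 231).
60% tint:
  R: 55 + 120 = 175 → 175
  G: 140 + 0.6×(255−140) = 140 + 69 = 209 → 209
  B: 231 + 0.6×(255−231) = 231 + 14.4 = 245.4 → 245
  → #AFD1F5
57% shade:
  R: 55 − 31.35 = 23.65 → 24
  G: 140 − 79.8 = 60.2 → 60
  B: 231 + 0.57×(0−231) = 231 − 131.67 = 99.33 → 99
  → #183C63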